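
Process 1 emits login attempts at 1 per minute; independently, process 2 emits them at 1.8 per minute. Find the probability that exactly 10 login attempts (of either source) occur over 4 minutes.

0.1170

Independent Poisson processes superpose: combined rate λ = 1 + 1.8 = 2.8 per minute.
Over the interval, μ = 2.8 × 4 = 11.2 (4 minutes).
P(N = 10) = e^(−11.2) · 11.2^10/10! ≈ 0.1170.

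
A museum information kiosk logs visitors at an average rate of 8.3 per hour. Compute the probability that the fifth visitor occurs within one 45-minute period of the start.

Over the interval, μ = 8.3 × 0.75 = 6.225 (a 45-minute period = 0.75 hours).
The fifth arrival falls in the interval iff at least 5 events occur there: P(S_5 ≤ t) = P(N ≥ 5) = 1 − P(N ≤ 4) ≈ 0.7439.

0.7439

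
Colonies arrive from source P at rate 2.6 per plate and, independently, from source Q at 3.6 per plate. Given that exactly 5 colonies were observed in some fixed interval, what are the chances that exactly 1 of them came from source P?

0.2383

Given the total, each event is independently from source P with probability p = λ_P/(λ_P+λ_Q) = 2.6/6.2 ≈ 0.4194.
So K ~ Binomial(5, 2.6/6.2): P(K = 1) = C(5,1) · (2.6/6.2)^1 · (3.6/6.2)^4 ≈ 0.2383.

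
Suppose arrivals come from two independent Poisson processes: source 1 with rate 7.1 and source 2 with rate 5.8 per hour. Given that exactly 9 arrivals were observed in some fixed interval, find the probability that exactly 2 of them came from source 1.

Given the total, each event is independently from source 1 with probability p = λ_1/(λ_1+λ_2) = 7.1/12.9 ≈ 0.5504.
So K ~ Binomial(9, 7.1/12.9): P(K = 2) = C(9,2) · (7.1/12.9)^2 · (5.8/12.9)^7 ≈ 0.0405.

0.0405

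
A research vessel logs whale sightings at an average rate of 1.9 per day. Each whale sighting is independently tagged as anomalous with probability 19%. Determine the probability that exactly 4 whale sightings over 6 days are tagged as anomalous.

0.1051

Thinning: the whale sightings that are tagged as anomalous themselves form a Poisson process with rate 0.19 × 1.9 = 0.361 per day.
Over the interval, μ = 0.361 × 6 = 2.166 (6 days).
P(N = 4) = e^(−2.166) · 2.166^4/4! ≈ 0.1051.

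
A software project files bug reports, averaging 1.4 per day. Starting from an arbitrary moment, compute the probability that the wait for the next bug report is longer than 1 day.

0.2466

The wait for the next event is exponential with rate λ = 1.4 per day.
P(T > 1) = e^(−λt) = e^(−1.4 × 1) = e^(−1.4) ≈ 0.2466.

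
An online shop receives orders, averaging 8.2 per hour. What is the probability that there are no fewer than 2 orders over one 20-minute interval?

Over the interval, μ = 8.2 × 1/3 ≈ 2.73333 (a 20-minute interval = 1/3 hours).
P(N ≥ 2) = 1 − P(N ≤ 1) = 1 − Σ_{j=0}^{1} e^(−μ) μ^j/j! ≈ 0.7573.

0.7573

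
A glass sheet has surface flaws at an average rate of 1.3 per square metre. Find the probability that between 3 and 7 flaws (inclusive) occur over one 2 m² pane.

0.4762

Over the interval, μ = 1.3 × 2 = 2.6 (a 2 m² pane = 2 square metres).
P(3 ≤ N ≤ 7) = Σ_{j=3}^{7} e^(−2.6) · 2.6^j/j! ≈ 0.4762.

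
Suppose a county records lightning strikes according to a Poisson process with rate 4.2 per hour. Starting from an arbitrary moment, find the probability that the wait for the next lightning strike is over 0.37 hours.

The wait for the next event is exponential with rate λ = 4.2 per hour.
P(T > 0.37) = e^(−λt) = e^(−4.2 × 0.37) = e^(−1.554) ≈ 0.2114.

0.2114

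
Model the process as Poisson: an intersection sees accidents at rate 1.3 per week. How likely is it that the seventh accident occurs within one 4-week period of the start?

0.2676

Over the interval, μ = 1.3 × 4 = 5.2 (a 4-week period = 4 weeks).
The seventh arrival falls in the interval iff at least 7 events occur there: P(S_7 ≤ t) = P(N ≥ 7) = 1 − P(N ≤ 6) ≈ 0.2676.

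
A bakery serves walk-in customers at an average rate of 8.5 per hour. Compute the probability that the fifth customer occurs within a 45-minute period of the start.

Over the interval, μ = 8.5 × 0.75 = 6.375 (a 45-minute period = 0.75 hours).
The fifth arrival falls in the interval iff at least 5 events occur there: P(S_5 ≤ t) = P(N ≥ 5) = 1 − P(N ≤ 4) ≈ 0.7620.

0.7620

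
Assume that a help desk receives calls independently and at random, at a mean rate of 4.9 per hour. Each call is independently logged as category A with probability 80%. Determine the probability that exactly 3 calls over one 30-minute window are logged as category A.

Thinning: the calls that are logged as category A themselves form a Poisson process with rate 0.8 × 4.9 = 3.92 per hour.
Over the interval, μ = 3.92 × 0.5 = 1.96 (a 30-minute window = 0.5 hours).
P(N = 3) = e^(−1.96) · 1.96^3/3! ≈ 0.1768.

0.1768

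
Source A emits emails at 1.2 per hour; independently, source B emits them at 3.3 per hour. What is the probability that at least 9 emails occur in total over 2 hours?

Independent Poisson processes superpose: combined rate λ = 1.2 + 3.3 = 4.5 per hour.
Over the interval, μ = 4.5 × 2 = 9 (2 hours).
P(N ≥ 9) = 1 − P(N ≤ 8) ≈ 0.5443.

0.5443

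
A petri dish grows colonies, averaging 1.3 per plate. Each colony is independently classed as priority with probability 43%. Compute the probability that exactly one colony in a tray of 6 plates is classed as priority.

0.1172

Thinning: the colonies that are classed as priority themselves form a Poisson process with rate 0.43 × 1.3 = 0.559 per plate.
Over the interval, μ = 0.559 × 6 = 3.354 (a tray of 6 plates = 6 plates).
P(N = 1) = e^(−3.354) · 3.354^1/1! ≈ 0.1172.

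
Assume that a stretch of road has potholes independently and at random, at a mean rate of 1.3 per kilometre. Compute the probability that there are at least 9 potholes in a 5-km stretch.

Over the interval, μ = 1.3 × 5 = 6.5 (a 5-km stretch = 5 kilometres).
P(N ≥ 9) = 1 − P(N ≤ 8) = 1 − Σ_{j=0}^{8} e^(−μ) μ^j/j! ≈ 0.2084.

0.2084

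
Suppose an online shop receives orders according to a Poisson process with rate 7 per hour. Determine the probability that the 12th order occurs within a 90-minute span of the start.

0.3613

Over the interval, μ = 7 × 1.5 = 10.5 (a 90-minute span = 1.5 hours).
The 12th arrival falls in the interval iff at least 12 events occur there: P(S_12 ≤ t) = P(N ≥ 12) = 1 − P(N ≤ 11) ≈ 0.3613.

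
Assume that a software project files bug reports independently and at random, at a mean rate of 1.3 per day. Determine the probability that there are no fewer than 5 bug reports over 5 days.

0.7763

Over the interval, μ = 1.3 × 5 = 6.5 (5 days).
P(N ≥ 5) = 1 − P(N ≤ 4) = 1 − Σ_{j=0}^{4} e^(−μ) μ^j/j! ≈ 0.7763.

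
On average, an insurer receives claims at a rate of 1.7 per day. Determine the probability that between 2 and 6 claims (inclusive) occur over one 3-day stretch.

Over the interval, μ = 1.7 × 3 = 5.1 (a 3-day stretch = 3 days).
P(2 ≤ N ≤ 6) = Σ_{j=2}^{6} e^(−5.1) · 5.1^j/j! ≈ 0.7102.

0.7102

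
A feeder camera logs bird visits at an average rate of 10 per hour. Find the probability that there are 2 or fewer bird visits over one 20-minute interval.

Over the interval, μ = 10 × 1/3 ≈ 3.33333 (a 20-minute interval = 1/3 hours).
P(N ≤ 2) = Σ_{j=0}^{2} e^(−μ) μ^j/j! ≈ 0.3528.

0.3528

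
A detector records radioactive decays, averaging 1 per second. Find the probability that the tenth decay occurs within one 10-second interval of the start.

Over the interval, μ = 1 × 10 = 10 (a 10-second interval = 10 seconds).
The tenth arrival falls in the interval iff at least 10 events occur there: P(S_10 ≤ t) = P(N ≥ 10) = 1 − P(N ≤ 9) ≈ 0.5421.

0.5421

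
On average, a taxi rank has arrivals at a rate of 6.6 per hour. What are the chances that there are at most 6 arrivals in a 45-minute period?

Over the interval, μ = 6.6 × 0.75 = 4.95 (a 45-minute period = 0.75 hours).
P(N ≤ 6) = Σ_{j=0}^{6} e^(−μ) μ^j/j! ≈ 0.7695.

0.7695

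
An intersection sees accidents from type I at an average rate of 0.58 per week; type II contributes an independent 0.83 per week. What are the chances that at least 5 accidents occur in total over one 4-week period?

0.6639

Independent Poisson processes superpose: combined rate λ = 0.58 + 0.83 = 1.41 per week.
Over the interval, μ = 1.41 × 4 = 5.64 (a 4-week period = 4 weeks).
P(N ≥ 5) = 1 − P(N ≤ 4) ≈ 0.6639.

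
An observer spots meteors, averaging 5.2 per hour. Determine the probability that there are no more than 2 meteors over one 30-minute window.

Over the interval, μ = 5.2 × 0.5 = 2.6 (a 30-minute window = 0.5 hours).
P(N ≤ 2) = Σ_{j=0}^{2} e^(−μ) μ^j/j! ≈ 0.5184.

0.5184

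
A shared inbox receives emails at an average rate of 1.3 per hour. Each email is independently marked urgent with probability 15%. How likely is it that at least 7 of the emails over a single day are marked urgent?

Thinning: the emails that are marked urgent themselves form a Poisson process with rate 0.15 × 1.3 = 0.195 per hour.
Over the interval, μ = 0.195 × 24 = 4.68 (a day = 24 hours).
P(N ≥ 7) = 1 − P(N ≤ 6) ≈ 0.1927.

0.1927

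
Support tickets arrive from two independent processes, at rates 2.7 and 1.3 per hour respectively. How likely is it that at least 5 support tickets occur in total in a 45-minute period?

Independent Poisson processes superpose: combined rate λ = 2.7 + 1.3 = 4 per hour.
Over the interval, μ = 4 × 0.75 = 3 (a 45-minute period = 0.75 hours).
P(N ≥ 5) = 1 − P(N ≤ 4) ≈ 0.1847.

0.1847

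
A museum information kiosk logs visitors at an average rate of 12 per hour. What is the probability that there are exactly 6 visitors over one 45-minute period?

Over the interval, μ = 12 × 0.75 = 9 (a 45-minute period = 0.75 hours).
P(N = 6) = e^(−μ) μ^6/6! = e^(−9) · 9^6/720 ≈ 0.0911.

0.0911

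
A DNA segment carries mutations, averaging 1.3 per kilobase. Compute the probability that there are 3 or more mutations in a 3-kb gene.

0.7469

Over the interval, μ = 1.3 × 3 = 3.9 (a 3-kb gene = 3 kilobases).
P(N ≥ 3) = 1 − P(N ≤ 2) = 1 − Σ_{j=0}^{2} e^(−μ) μ^j/j! ≈ 0.7469.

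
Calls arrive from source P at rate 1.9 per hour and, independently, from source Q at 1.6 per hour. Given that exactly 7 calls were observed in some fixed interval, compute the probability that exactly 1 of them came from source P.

0.0347

Given the total, each event is independently from source P with probability p = λ_P/(λ_P+λ_Q) = 1.9/3.5 ≈ 0.5429.
So K ~ Binomial(7, 1.9/3.5): P(K = 1) = C(7,1) · (1.9/3.5)^1 · (1.6/3.5)^6 ≈ 0.0347.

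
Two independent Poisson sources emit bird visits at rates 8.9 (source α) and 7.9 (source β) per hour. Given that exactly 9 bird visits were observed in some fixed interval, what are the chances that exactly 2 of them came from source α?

0.0514

Given the total, each event is independently from source α with probability p = λ_α/(λ_α+λ_β) = 8.9/16.8 ≈ 0.5298.
So K ~ Binomial(9, 8.9/16.8): P(K = 2) = C(9,2) · (8.9/16.8)^2 · (7.9/16.8)^7 ≈ 0.0514.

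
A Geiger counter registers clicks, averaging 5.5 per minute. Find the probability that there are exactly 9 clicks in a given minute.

With mean μ = 5.5 per minute,
P(N = 9) = e^(−μ) μ^9/9! = e^(−5.5) · 5.5^9/362880 ≈ 0.0519.

0.0519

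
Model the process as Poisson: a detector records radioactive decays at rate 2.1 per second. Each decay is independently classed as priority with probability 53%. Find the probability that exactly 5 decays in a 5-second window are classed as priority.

Thinning: the decays that are classed as priority themselves form a Poisson process with rate 0.53 × 2.1 = 1.113 per second.
Over the interval, μ = 1.113 × 5 = 5.565 (a 5-second window = 5 seconds).
P(N = 5) = e^(−5.565) · 5.565^5/5! ≈ 0.1703.

0.1703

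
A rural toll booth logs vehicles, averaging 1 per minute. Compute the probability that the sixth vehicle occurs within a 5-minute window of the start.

Over the interval, μ = 1 × 5 = 5 (a 5-minute window = 5 minutes).
The sixth arrival falls in the interval iff at least 6 events occur there: P(S_6 ≤ t) = P(N ≥ 6) = 1 − P(N ≤ 5) ≈ 0.3840.

0.3840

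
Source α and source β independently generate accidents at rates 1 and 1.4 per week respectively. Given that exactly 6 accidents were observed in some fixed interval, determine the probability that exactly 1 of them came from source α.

0.1689

Given the total, each event is independently from source α with probability p = λ_α/(λ_α+λ_β) = 1/2.4 ≈ 0.4167.
So K ~ Binomial(6, 1/2.4): P(K = 1) = C(6,1) · (1/2.4)^1 · (1.4/2.4)^5 ≈ 0.1689.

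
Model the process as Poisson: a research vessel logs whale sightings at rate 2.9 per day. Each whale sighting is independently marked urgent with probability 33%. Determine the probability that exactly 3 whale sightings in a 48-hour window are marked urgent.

0.1724

Thinning: the whale sightings that are marked urgent themselves form a Poisson process with rate 0.33 × 2.9 = 0.957 per day.
Over the interval, μ = 0.957 × 2 = 1.914 (a 48-hour window = 2 days).
P(N = 3) = e^(−1.914) · 1.914^3/3! ≈ 0.1724.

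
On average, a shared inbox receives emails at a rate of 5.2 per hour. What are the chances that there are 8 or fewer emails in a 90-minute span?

Over the interval, μ = 5.2 × 1.5 = 7.8 (a 90-minute span = 1.5 hours).
P(N ≤ 8) = Σ_{j=0}^{8} e^(−μ) μ^j/j! ≈ 0.6204.

0.6204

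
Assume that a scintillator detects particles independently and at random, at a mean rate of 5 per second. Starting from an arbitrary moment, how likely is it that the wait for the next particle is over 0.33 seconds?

The wait for the next event is exponential with rate λ = 5 per second.
P(T > 0.33) = e^(−λt) = e^(−5 × 0.33) = e^(−1.65) ≈ 0.1920.

0.1920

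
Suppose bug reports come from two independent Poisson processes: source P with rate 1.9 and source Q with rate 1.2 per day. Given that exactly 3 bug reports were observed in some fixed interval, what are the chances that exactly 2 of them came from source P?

0.4362

Given the total, each event is independently from source P with probability p = λ_P/(λ_P+λ_Q) = 1.9/3.1 ≈ 0.6129.
So K ~ Binomial(3, 1.9/3.1): P(K = 2) = C(3,2) · (1.9/3.1)^2 · (1.2/3.1)^1 ≈ 0.4362.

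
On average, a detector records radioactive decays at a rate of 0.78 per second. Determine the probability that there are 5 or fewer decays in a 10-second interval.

0.2103

Over the interval, μ = 0.78 × 10 = 7.8 (a 10-second interval = 10 seconds).
P(N ≤ 5) = Σ_{j=0}^{5} e^(−μ) μ^j/j! ≈ 0.2103.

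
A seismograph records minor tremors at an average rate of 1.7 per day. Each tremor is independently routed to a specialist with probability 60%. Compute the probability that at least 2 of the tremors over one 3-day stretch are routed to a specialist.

Thinning: the tremors that are routed to a specialist themselves form a Poisson process with rate 0.6 × 1.7 = 1.02 per day.
Over the interval, μ = 1.02 × 3 = 3.06 (a 3-day stretch = 3 days).
P(N ≥ 2) = 1 − P(N ≤ 1) ≈ 0.8096.

0.8096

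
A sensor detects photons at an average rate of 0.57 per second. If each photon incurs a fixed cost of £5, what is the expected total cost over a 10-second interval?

E[N] = 0.57 × 10 = 5.7 (a 10-second interval = 10 seconds); E[cost] = 5.7 × £5 = £28.5.

£28.5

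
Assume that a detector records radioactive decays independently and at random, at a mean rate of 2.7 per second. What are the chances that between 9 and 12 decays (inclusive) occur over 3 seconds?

0.3527

Over the interval, μ = 2.7 × 3 = 8.1 (3 seconds).
P(9 ≤ N ≤ 12) = Σ_{j=9}^{12} e^(−8.1) · 8.1^j/j! ≈ 0.3527.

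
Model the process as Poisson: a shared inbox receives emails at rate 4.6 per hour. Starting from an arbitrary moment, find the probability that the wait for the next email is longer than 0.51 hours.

0.0958

The wait for the next event is exponential with rate λ = 4.6 per hour.
P(T > 0.51) = e^(−λt) = e^(−4.6 × 0.51) = e^(−2.346) ≈ 0.0958.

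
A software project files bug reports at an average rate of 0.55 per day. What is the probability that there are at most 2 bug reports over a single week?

Over the interval, μ = 0.55 × 7 = 3.85 (a week = 7 days).
P(N ≤ 2) = Σ_{j=0}^{2} e^(−μ) μ^j/j! ≈ 0.2609.

0.2609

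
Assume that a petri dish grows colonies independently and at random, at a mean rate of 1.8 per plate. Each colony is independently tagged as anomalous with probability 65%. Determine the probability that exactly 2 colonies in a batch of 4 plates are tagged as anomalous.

Thinning: the colonies that are tagged as anomalous themselves form a Poisson process with rate 0.65 × 1.8 = 1.17 per plate.
Over the interval, μ = 1.17 × 4 = 4.68 (a batch of 4 plates = 4 plates).
P(N = 2) = e^(−4.68) · 4.68^2/2! ≈ 0.1016.

0.1016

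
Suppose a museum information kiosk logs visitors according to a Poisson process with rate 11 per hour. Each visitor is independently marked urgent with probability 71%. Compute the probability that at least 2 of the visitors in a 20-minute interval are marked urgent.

Thinning: the visitors that are marked urgent themselves form a Poisson process with rate 0.71 × 11 = 7.81 per hour.
Over the interval, μ = 7.81 × 1/3 ≈ 2.60333 (a 20-minute interval = 1/3 hours).
P(N ≥ 2) = 1 − P(N ≤ 1) ≈ 0.7333.

0.7333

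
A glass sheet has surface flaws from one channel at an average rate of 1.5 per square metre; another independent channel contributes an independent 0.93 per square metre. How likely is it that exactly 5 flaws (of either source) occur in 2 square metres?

0.1751

Independent Poisson processes superpose: combined rate λ = 1.5 + 0.93 = 2.43 per square metre.
Over the interval, μ = 2.43 × 2 = 4.86 (2 square metres).
P(N = 5) = e^(−4.86) · 4.86^5/5! ≈ 0.1751.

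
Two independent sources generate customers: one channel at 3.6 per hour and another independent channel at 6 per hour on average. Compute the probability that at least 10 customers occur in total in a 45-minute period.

0.1904

Independent Poisson processes superpose: combined rate λ = 3.6 + 6 = 9.6 per hour.
Over the interval, μ = 9.6 × 0.75 = 7.2 (a 45-minute period = 0.75 hours).
P(N ≥ 10) = 1 − P(N ≤ 9) ≈ 0.1904.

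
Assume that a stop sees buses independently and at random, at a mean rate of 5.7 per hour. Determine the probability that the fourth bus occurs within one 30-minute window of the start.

Over the interval, μ = 5.7 × 0.5 = 2.85 (a 30-minute window = 0.5 hours).
The fourth arrival falls in the interval iff at least 4 events occur there: P(S_4 ≤ t) = P(N ≥ 4) = 1 − P(N ≤ 3) ≈ 0.3192.

0.3192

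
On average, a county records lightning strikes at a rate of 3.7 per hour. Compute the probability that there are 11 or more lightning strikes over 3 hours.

Over the interval, μ = 3.7 × 3 = 11.1 (3 hours).
P(N ≥ 11) = 1 − P(N ≤ 10) = 1 − Σ_{j=0}^{10} e^(−μ) μ^j/j! ≈ 0.5520.

0.5520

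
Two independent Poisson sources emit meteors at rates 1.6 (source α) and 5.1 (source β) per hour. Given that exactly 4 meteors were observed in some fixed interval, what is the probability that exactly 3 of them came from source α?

Given the total, each event is independently from source α with probability p = λ_α/(λ_α+λ_β) = 1.6/6.7 ≈ 0.2388.
So K ~ Binomial(4, 1.6/6.7): P(K = 3) = C(4,3) · (1.6/6.7)^3 · (5.1/6.7)^1 ≈ 0.0415.

0.0415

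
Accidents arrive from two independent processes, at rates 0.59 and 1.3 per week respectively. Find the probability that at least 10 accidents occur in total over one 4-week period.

Independent Poisson processes superpose: combined rate λ = 0.59 + 1.3 = 1.89 per week.
Over the interval, μ = 1.89 × 4 = 7.56 (a 4-week period = 4 weeks).
P(N ≥ 10) = 1 − P(N ≤ 9) ≈ 0.2305.

0.2305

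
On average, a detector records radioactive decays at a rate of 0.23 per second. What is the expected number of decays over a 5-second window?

E[N] = λt = 0.23 × 5 = 1.15 (a 5-second window = 5 seconds).

1.15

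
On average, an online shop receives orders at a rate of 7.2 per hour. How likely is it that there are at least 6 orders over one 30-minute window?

Over the interval, μ = 7.2 × 0.5 = 3.6 (a 30-minute window = 0.5 hours).
P(N ≥ 6) = 1 − P(N ≤ 5) = 1 − Σ_{j=0}^{5} e^(−μ) μ^j/j! ≈ 0.1559.

0.1559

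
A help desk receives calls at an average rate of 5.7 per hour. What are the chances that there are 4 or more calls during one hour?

0.8200

With mean μ = 5.7 per hour,
P(N ≥ 4) = 1 − P(N ≤ 3) = 1 − Σ_{j=0}^{3} e^(−μ) μ^j/j! ≈ 0.8200.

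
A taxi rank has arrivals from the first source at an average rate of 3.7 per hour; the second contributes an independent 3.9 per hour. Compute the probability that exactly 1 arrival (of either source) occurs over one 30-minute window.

Independent Poisson processes superpose: combined rate λ = 3.7 + 3.9 = 7.6 per hour.
Over the interval, μ = 7.6 × 0.5 = 3.8 (a 30-minute window = 0.5 hours).
P(N = 1) = e^(−3.8) · 3.8^1/1! ≈ 0.0850.

0.0850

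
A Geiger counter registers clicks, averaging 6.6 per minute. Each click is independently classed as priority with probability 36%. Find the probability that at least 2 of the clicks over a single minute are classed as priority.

0.6863

Thinning: the clicks that are classed as priority themselves form a Poisson process with rate 0.36 × 6.6 = 2.376 per minute.
So μ = 2.376.
P(N ≥ 2) = 1 − P(N ≤ 1) ≈ 0.6863.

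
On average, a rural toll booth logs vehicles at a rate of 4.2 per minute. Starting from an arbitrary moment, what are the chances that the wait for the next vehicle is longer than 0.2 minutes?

0.4317

The wait for the next event is exponential with rate λ = 4.2 per minute.
P(T > 0.2) = e^(−λt) = e^(−4.2 × 0.2) = e^(−0.84) ≈ 0.4317.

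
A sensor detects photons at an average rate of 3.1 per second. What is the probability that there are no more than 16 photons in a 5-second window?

Over the interval, μ = 3.1 × 5 = 15.5 (a 5-second window = 5 seconds).
P(N ≤ 16) = Σ_{j=0}^{16} e^(−μ) μ^j/j! ≈ 0.6154.

0.6154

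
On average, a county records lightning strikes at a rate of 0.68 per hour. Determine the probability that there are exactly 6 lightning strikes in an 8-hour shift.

Over the interval, μ = 0.68 × 8 = 5.44 (an 8-hour shift = 8 hours).
P(N = 6) = e^(−μ) μ^6/6! = e^(−5.44) · 5.44^6/720 ≈ 0.1562.

0.1562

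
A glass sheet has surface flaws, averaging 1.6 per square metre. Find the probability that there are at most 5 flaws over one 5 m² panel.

Over the interval, μ = 1.6 × 5 = 8 (a 5 m² panel = 5 square metres).
P(N ≤ 5) = Σ_{j=0}^{5} e^(−μ) μ^j/j! ≈ 0.1912.

0.1912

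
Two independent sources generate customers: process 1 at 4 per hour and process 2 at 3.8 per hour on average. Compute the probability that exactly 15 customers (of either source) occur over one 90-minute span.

Independent Poisson processes superpose: combined rate λ = 4 + 3.8 = 7.8 per hour.
Over the interval, μ = 7.8 × 1.5 = 11.7 (a 90-minute span = 1.5 hours).
P(N = 15) = e^(−11.7) · 11.7^15/15! ≈ 0.0668.

0.0668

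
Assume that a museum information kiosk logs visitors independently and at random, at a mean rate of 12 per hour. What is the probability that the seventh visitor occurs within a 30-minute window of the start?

Over the interval, μ = 12 × 0.5 = 6 (a 30-minute window = 0.5 hours).
The seventh arrival falls in the interval iff at least 7 events occur there: P(S_7 ≤ t) = P(N ≥ 7) = 1 − P(N ≤ 6) ≈ 0.3937.

0.3937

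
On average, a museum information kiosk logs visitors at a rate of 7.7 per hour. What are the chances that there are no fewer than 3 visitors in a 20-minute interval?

Over the interval, μ = 7.7 × 1/3 ≈ 2.56667 (a 20-minute interval = 1/3 hours).
P(N ≥ 3) = 1 − P(N ≤ 2) = 1 − Σ_{j=0}^{2} e^(−μ) μ^j/j! ≈ 0.4732.

0.4732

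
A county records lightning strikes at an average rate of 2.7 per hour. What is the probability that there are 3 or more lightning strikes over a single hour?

With mean μ = 2.7 per hour,
P(N ≥ 3) = 1 − P(N ≤ 2) = 1 − Σ_{j=0}^{2} e^(−μ) μ^j/j! ≈ 0.5064.

0.5064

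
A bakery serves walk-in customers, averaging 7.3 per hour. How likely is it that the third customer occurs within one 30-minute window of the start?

Over the interval, μ = 7.3 × 0.5 = 3.65 (a 30-minute window = 0.5 hours).
The third arrival falls in the interval iff at least 3 events occur there: P(S_3 ≤ t) = P(N ≥ 3) = 1 − P(N ≤ 2) ≈ 0.7060.

0.7060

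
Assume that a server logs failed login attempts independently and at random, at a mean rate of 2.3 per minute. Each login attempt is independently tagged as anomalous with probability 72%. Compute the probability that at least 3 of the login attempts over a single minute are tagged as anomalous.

Thinning: the login attempts that are tagged as anomalous themselves form a Poisson process with rate 0.72 × 2.3 = 1.656 per minute.
So μ = 1.656.
P(N ≥ 3) = 1 − P(N ≤ 2) ≈ 0.2312.

0.2312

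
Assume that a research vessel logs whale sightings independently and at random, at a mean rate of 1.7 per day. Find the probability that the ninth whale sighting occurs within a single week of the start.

0.8383

Over the interval, μ = 1.7 × 7 = 11.9 (a week = 7 days).
The ninth arrival falls in the interval iff at least 9 events occur there: P(S_9 ≤ t) = P(N ≥ 9) = 1 − P(N ≤ 8) ≈ 0.8383.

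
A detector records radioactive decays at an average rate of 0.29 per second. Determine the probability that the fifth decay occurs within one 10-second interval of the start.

Over the interval, μ = 0.29 × 10 = 2.9 (a 10-second interval = 10 seconds).
The fifth arrival falls in the interval iff at least 5 events occur there: P(S_5 ≤ t) = P(N ≥ 5) = 1 − P(N ≤ 4) ≈ 0.1682.

0.1682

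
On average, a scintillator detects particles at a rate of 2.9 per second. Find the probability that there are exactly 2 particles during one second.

0.2314

With mean μ = 2.9 per second,
P(N = 2) = e^(−μ) μ^2/2! = e^(−2.9) · 2.9^2/2 ≈ 0.2314.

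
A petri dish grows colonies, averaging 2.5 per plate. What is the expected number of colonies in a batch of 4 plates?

10

E[N] = λt = 2.5 × 4 = 10 (a batch of 4 plates = 4 plates).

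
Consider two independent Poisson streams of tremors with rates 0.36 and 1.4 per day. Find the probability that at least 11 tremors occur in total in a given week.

0.6854

Independent Poisson processes superpose: combined rate λ = 0.36 + 1.4 = 1.76 per day.
Over the interval, μ = 1.76 × 7 = 12.32 (a week = 7 days).
P(N ≥ 11) = 1 − P(N ≤ 10) ≈ 0.6854.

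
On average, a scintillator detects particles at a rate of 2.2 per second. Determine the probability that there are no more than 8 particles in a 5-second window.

Over the interval, μ = 2.2 × 5 = 11 (a 5-second window = 5 seconds).
P(N ≤ 8) = Σ_{j=0}^{8} e^(−μ) μ^j/j! ≈ 0.2320.

0.2320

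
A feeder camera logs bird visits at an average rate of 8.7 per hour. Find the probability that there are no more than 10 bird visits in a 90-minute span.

Over the interval, μ = 8.7 × 1.5 = 13.05 (a 90-minute span = 1.5 hours).
P(N ≤ 10) = Σ_{j=0}^{10} e^(−μ) μ^j/j! ≈ 0.2474.

0.2474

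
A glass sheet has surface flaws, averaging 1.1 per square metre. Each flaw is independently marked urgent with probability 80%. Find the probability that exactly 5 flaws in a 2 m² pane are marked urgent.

0.0242

Thinning: the flaws that are marked urgent themselves form a Poisson process with rate 0.8 × 1.1 = 0.88 per square metre.
Over the interval, μ = 0.88 × 2 = 1.76 (a 2 m² pane = 2 square metres).
P(N = 5) = e^(−1.76) · 1.76^5/5! ≈ 0.0242.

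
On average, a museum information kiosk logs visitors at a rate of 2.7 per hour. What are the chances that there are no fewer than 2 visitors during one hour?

0.7513

With mean μ = 2.7 per hour,
P(N ≥ 2) = 1 − P(N ≤ 1) = 1 − Σ_{j=0}^{1} e^(−μ) μ^j/j! ≈ 0.7513.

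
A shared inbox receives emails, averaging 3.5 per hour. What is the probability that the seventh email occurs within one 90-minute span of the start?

Over the interval, μ = 3.5 × 1.5 = 5.25 (a 90-minute span = 1.5 hours).
The seventh arrival falls in the interval iff at least 7 events occur there: P(S_7 ≤ t) = P(N ≥ 7) = 1 − P(N ≤ 6) ≈ 0.2752.

0.2752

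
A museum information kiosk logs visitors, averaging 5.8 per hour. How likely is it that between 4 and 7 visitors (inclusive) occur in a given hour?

With mean μ = 5.8 per hour,
P(4 ≤ N ≤ 7) = Σ_{j=4}^{7} e^(−5.8) · 5.8^j/j! ≈ 0.6011.

0.6011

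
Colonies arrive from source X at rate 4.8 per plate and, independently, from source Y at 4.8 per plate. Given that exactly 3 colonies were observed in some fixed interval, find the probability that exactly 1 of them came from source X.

Given the total, each event is independently from source X with probability p = λ_X/(λ_X+λ_Y) = 4.8/9.6 = 0.5000.
So K ~ Binomial(3, 4.8/9.6): P(K = 1) = C(3,1) · (4.8/9.6)^1 · (4.8/9.6)^2 ≈ 0.3750.

0.3750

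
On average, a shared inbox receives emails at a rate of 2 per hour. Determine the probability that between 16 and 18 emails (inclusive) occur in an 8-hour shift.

Over the interval, μ = 2 × 8 = 16 (an 8-hour shift = 8 hours).
P(16 ≤ N ≤ 18) = Σ_{j=16}^{18} e^(−16) · 16^j/j! ≈ 0.2756.

0.2756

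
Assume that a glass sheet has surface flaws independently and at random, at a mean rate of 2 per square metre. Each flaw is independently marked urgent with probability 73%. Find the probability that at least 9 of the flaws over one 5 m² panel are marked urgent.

0.3108

Thinning: the flaws that are marked urgent themselves form a Poisson process with rate 0.73 × 2 = 1.46 per square metre.
Over the interval, μ = 1.46 × 5 = 7.3 (a 5 m² panel = 5 square metres).
P(N ≥ 9) = 1 − P(N ≤ 8) ≈ 0.3108.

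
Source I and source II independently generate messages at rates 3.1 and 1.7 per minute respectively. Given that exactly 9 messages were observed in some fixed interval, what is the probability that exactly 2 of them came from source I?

0.0105

Given the total, each event is independently from source I with probability p = λ_I/(λ_I+λ_II) = 3.1/4.8 ≈ 0.6458.
So K ~ Binomial(9, 3.1/4.8): P(K = 2) = C(9,2) · (3.1/4.8)^2 · (1.7/4.8)^7 ≈ 0.0105.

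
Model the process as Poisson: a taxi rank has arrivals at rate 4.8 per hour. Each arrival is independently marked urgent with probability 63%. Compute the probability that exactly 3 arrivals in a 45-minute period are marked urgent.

Thinning: the arrivals that are marked urgent themselves form a Poisson process with rate 0.63 × 4.8 = 3.024 per hour.
Over the interval, μ = 3.024 × 0.75 = 2.268 (a 45-minute period = 0.75 hours).
P(N = 3) = e^(−2.268) · 2.268^3/3! ≈ 0.2013.

0.2013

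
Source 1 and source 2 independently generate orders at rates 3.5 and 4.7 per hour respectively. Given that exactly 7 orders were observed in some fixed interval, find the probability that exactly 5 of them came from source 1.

Given the total, each event is independently from source 1 with probability p = λ_1/(λ_1+λ_2) = 3.5/8.2 ≈ 0.4268.
So K ~ Binomial(7, 3.5/8.2): P(K = 5) = C(7,5) · (3.5/8.2)^5 · (4.7/8.2)^2 ≈ 0.0977.

0.0977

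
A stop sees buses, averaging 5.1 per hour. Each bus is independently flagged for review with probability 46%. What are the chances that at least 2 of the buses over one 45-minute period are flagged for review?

0.5250

Thinning: the buses that are flagged for review themselves form a Poisson process with rate 0.46 × 5.1 = 2.346 per hour.
Over the interval, μ = 2.346 × 0.75 = 1.7595 (a 45-minute period = 0.75 hours).
P(N ≥ 2) = 1 − P(N ≤ 1) ≈ 0.5250.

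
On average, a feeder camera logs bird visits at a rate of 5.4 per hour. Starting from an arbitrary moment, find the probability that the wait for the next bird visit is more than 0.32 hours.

The wait for the next event is exponential with rate λ = 5.4 per hour.
P(T > 0.32) = e^(−λt) = e^(−5.4 × 0.32) = e^(−1.728) ≈ 0.1776.

0.1776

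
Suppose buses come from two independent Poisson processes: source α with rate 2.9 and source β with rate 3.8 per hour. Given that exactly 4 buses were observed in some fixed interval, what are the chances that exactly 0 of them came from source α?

0.1035

Given the total, each event is independently from source α with probability p = λ_α/(λ_α+λ_β) = 2.9/6.7 ≈ 0.4328.
So K ~ Binomial(4, 2.9/6.7): P(K = 0) = C(4,0) · (2.9/6.7)^0 · (3.8/6.7)^4 ≈ 0.1035.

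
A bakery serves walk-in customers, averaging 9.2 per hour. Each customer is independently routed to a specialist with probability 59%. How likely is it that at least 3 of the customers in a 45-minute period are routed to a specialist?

Thinning: the customers that are routed to a specialist themselves form a Poisson process with rate 0.59 × 9.2 = 5.428 per hour.
Over the interval, μ = 5.428 × 0.75 = 4.071 (a 45-minute period = 0.75 hours).
P(N ≥ 3) = 1 − P(N ≤ 2) ≈ 0.7721.

0.7721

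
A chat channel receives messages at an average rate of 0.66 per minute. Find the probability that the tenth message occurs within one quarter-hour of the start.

Over the interval, μ = 0.66 × 15 = 9.9 (a quarter-hour = 15 minutes).
The tenth arrival falls in the interval iff at least 10 events occur there: P(S_10 ≤ t) = P(N ≥ 10) = 1 − P(N ≤ 9) ≈ 0.5295.

0.5295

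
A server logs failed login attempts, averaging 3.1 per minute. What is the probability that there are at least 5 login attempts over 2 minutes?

0.7408

Over the interval, μ = 3.1 × 2 = 6.2 (2 minutes).
P(N ≥ 5) = 1 − P(N ≤ 4) = 1 − Σ_{j=0}^{4} e^(−μ) μ^j/j! ≈ 0.7408.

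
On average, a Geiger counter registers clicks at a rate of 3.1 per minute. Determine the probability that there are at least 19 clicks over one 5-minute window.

Over the interval, μ = 3.1 × 5 = 15.5 (a 5-minute window = 5 minutes).
P(N ≥ 19) = 1 − P(N ≤ 18) = 1 − Σ_{j=0}^{18} e^(−μ) μ^j/j! ≈ 0.2175.

0.2175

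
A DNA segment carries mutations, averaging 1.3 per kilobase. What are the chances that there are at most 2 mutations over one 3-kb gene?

Over the interval, μ = 1.3 × 3 = 3.9 (a 3-kb gene = 3 kilobases).
P(N ≤ 2) = Σ_{j=0}^{2} e^(−μ) μ^j/j! ≈ 0.2531.

0.2531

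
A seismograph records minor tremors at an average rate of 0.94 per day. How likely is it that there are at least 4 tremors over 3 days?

Over the interval, μ = 0.94 × 3 = 2.82 (3 days).
P(N ≥ 4) = 1 − P(N ≤ 3) = 1 − Σ_{j=0}^{3} e^(−μ) μ^j/j! ≈ 0.3125.

0.3125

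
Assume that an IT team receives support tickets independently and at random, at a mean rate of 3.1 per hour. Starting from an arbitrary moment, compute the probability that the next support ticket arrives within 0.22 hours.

Inter-arrival times are exponential with rate λ = 3.1 per hour.
P(T ≤ 0.22) = 1 − e^(−λt) = 1 − e^(−3.1 × 0.22) = 1 − e^(−0.682) ≈ 0.4944.

0.4944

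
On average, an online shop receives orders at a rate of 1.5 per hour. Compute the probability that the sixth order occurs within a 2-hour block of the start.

Over the interval, μ = 1.5 × 2 = 3 (a 2-hour block = 2 hours).
The sixth arrival falls in the interval iff at least 6 events occur there: P(S_6 ≤ t) = P(N ≥ 6) = 1 − P(N ≤ 5) ≈ 0.0839.

0.0839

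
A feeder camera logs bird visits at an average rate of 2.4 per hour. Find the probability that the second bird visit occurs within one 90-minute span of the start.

Over the interval, μ = 2.4 × 1.5 = 3.6 (a 90-minute span = 1.5 hours).
The second arrival falls in the interval iff at least 2 events occur there: P(S_2 ≤ t) = P(N ≥ 2) = 1 − P(N ≤ 1) ≈ 0.8743.

0.8743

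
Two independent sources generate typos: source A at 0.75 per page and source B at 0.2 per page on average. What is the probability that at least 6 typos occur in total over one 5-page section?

0.3403

Independent Poisson processes superpose: combined rate λ = 0.75 + 0.2 = 0.95 per page.
Over the interval, μ = 0.95 × 5 = 4.75 (a 5-page section = 5 pages).
P(N ≥ 6) = 1 − P(N ≤ 5) ≈ 0.3403.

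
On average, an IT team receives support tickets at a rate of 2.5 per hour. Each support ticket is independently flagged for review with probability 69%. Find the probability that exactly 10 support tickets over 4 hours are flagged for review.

0.0679

Thinning: the support tickets that are flagged for review themselves form a Poisson process with rate 0.69 × 2.5 = 1.725 per hour.
Over the interval, μ = 1.725 × 4 = 6.9 (4 hours).
P(N = 10) = e^(−6.9) · 6.9^10/10! ≈ 0.0679.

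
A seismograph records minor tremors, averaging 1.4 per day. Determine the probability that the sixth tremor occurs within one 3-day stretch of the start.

0.2469

Over the interval, μ = 1.4 × 3 = 4.2 (a 3-day stretch = 3 days).
The sixth arrival falls in the interval iff at least 6 events occur there: P(S_6 ≤ t) = P(N ≥ 6) = 1 − P(N ≤ 5) ≈ 0.2469.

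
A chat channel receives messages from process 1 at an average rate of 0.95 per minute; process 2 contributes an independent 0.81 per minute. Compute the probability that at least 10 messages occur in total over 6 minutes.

0.6099

Independent Poisson processes superpose: combined rate λ = 0.95 + 0.81 = 1.76 per minute.
Over the interval, μ = 1.76 × 6 = 10.56 (6 minutes).
P(N ≥ 10) = 1 − P(N ≤ 9) ≈ 0.6099.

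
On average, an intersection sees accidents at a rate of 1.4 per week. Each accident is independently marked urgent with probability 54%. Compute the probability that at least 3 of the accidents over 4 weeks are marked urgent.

0.5822

Thinning: the accidents that are marked urgent themselves form a Poisson process with rate 0.54 × 1.4 = 0.756 per week.
Over the interval, μ = 0.756 × 4 = 3.024 (4 weeks).
P(N ≥ 3) = 1 − P(N ≤ 2) ≈ 0.5822.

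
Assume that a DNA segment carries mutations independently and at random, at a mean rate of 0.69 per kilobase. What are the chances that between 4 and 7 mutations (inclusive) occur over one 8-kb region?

0.6076

Over the interval, μ = 0.69 × 8 = 5.52 (an 8-kb region = 8 kilobases).
P(4 ≤ N ≤ 7) = Σ_{j=4}^{7} e^(−5.52) · 5.52^j/j! ≈ 0.6076.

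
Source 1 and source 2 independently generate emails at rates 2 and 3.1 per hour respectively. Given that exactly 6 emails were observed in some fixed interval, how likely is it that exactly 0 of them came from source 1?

Given the total, each event is independently from source 1 with probability p = λ_1/(λ_1+λ_2) = 2/5.1 ≈ 0.3922.
So K ~ Binomial(6, 2/5.1): P(K = 0) = C(6,0) · (2/5.1)^0 · (3.1/5.1)^6 ≈ 0.0504.

0.0504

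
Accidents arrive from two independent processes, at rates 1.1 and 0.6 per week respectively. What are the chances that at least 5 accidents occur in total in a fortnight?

Independent Poisson processes superpose: combined rate λ = 1.1 + 0.6 = 1.7 per week.
Over the interval, μ = 1.7 × 2 = 3.4 (a fortnight = 2 weeks).
P(N ≥ 5) = 1 − P(N ≤ 4) ≈ 0.2558.

0.2558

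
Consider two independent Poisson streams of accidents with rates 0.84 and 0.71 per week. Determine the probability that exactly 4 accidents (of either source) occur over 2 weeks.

0.1733

Independent Poisson processes superpose: combined rate λ = 0.84 + 0.71 = 1.55 per week.
Over the interval, μ = 1.55 × 2 = 3.1 (2 weeks).
P(N = 4) = e^(−3.1) · 3.1^4/4! ≈ 0.1733.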